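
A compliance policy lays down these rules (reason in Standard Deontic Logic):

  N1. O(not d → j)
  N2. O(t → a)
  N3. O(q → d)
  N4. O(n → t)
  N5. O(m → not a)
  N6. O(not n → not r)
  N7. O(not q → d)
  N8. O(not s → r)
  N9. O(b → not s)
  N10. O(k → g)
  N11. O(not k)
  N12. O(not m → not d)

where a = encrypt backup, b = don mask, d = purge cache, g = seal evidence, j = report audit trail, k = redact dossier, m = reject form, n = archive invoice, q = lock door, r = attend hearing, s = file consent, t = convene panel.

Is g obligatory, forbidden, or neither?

Neither

Premise 10 is O(k → g), but O(k) is not derivable from the premises, so it does not yield O(g).
No premise or chain of K-axiom applications forces O(g), and none forces O(not g). So g is neither obligatory nor forbidden under these norms.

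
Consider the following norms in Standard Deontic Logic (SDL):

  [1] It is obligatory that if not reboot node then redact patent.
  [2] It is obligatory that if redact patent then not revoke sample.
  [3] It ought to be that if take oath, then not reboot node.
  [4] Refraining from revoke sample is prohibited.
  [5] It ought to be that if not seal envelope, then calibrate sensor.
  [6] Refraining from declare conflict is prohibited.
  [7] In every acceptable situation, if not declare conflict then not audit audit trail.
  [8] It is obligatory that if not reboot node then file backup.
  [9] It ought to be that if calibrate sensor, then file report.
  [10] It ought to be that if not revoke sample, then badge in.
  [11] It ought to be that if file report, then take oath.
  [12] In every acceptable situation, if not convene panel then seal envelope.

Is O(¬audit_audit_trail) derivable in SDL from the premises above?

No

Premise 7 is O(¬declare_conflict → ¬audit_audit_trail), but O(¬declare_conflict) is not derivable from the premises, so it does not yield O(¬audit_audit_trail).
No other premise forces O(¬audit_audit_trail). An ideal world satisfying every premise can still have ¬audit_audit_trail false, so O(¬audit_audit_trail) is not derivable.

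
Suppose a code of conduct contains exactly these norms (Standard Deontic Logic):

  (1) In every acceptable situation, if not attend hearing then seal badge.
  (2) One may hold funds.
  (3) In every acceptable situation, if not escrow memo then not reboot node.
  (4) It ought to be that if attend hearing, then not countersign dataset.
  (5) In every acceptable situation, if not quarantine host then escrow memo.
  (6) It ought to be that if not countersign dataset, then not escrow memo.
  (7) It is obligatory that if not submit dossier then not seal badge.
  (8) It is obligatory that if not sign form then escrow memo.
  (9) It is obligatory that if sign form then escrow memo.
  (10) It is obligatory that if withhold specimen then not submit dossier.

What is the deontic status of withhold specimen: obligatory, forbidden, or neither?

By case analysis on sign_form: premise 9 gives O(sign_form → escrow_memo) and premise 8 gives O(¬sign_form → escrow_memo), so O(escrow_memo) either way.
Premise 6, O(¬countersign_dataset → ¬escrow_memo), contraposes to O(escrow_memo → countersign_dataset); with O(escrow_memo) we get O(countersign_dataset).
Premise 4, O(attend_hearing → ¬countersign_dataset), contraposes to O(countersign_dataset → ¬attend_hearing); with O(countersign_dataset) we get O(¬attend_hearing).
Premise 1 is O(¬attend_hearing → seal_badge); since O(¬attend_hearing), deontic closure gives O(seal_badge).
Premise 7, O(¬submit_dossier → ¬seal_badge), contraposes to O(seal_badge → submit_dossier); with O(seal_badge) we get O(submit_dossier).
The contrapositive of premise 10 (O(withhold_specimen → ¬submit_dossier)) is O(submit_dossier → ¬withhold_specimen), and O(submit_dossier) is already established, so O(¬withhold_specimen).
Premises 2, 3, 5 do not contribute to this derivation.
Thus O(¬withhold_specimen), which is F(withhold_specimen): withhold_specimen is forbidden.

Forbidden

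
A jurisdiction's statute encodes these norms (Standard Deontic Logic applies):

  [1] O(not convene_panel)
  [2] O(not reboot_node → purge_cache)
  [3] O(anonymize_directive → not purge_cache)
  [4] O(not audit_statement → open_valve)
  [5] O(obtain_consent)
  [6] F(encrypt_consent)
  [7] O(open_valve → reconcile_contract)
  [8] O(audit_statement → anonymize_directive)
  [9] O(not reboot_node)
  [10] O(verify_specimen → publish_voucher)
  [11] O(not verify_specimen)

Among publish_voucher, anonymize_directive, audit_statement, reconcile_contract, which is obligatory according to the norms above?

Premise 9 gives O(not reboot_node).
From O(not reboot_node) and premise 2, O(not reboot_node → purge_cache), we obtain O(purge_cache).
The contrapositive of premise 3 (O(anonymize_directive → not purge_cache)) is O(purge_cache → not anonymize_directive), and O(purge_cache) is already established, so O(not anonymize_directive).
Premise 8, O(audit_statement → anonymize_directive), contraposes to O(not anonymize_directive → not audit_statement); with O(not anonymize_directive) we get O(not audit_statement).
With premise 4, O(not audit_statement → open_valve), the K-axiom yields O(open_valve).
From O(open_valve) and premise 7, O(open_valve → reconcile_contract), we obtain O(reconcile_contract).
So O(reconcile_contract) holds — reconcile_contract is obligatory. None of the other listed options is made obligatory by any chain of premises.

reconcile_contract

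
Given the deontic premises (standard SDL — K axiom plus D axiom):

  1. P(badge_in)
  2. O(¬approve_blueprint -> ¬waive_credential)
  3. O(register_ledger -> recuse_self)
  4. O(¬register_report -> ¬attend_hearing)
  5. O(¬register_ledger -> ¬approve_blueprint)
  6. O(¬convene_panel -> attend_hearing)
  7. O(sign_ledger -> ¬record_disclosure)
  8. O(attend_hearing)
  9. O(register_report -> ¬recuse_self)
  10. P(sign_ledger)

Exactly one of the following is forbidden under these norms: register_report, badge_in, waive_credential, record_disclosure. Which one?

Premise 8 gives O(attend_hearing).
The contrapositive of premise 4 (O(¬register_report -> ¬attend_hearing)) is O(attend_hearing -> register_report), and O(attend_hearing) is already established, so O(register_report).
Premise 9 is O(register_report -> ¬recuse_self); since O(register_report), deontic closure gives O(¬recuse_self).
Premise 3 is O(register_ledger -> recuse_self); contrapositively O(¬recuse_self -> ¬register_ledger). Since O(¬recuse_self) holds, K gives O(¬register_ledger).
With premise 5, O(¬register_ledger -> ¬approve_blueprint), the K-axiom yields O(¬approve_blueprint).
From O(¬approve_blueprint) and premise 2, O(¬approve_blueprint -> ¬waive_credential), we obtain O(¬waive_credential).
So O(¬waive_credential) holds, i.e. waive_credential is forbidden. None of the other listed options is forbidden under the premises.

waive_credential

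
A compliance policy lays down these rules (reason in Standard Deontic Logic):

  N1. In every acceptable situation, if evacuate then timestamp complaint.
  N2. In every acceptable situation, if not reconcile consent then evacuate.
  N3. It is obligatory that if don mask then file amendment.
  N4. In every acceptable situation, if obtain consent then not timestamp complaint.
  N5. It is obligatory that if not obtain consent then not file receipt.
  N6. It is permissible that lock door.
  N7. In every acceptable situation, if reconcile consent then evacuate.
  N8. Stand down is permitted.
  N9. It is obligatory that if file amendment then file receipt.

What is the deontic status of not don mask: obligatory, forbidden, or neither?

Obligatory

By case analysis on ¬reconcile_consent: premise 2 gives O(¬reconcile_consent → evacuate) and premise 7 gives O(reconcile_consent → evacuate), so O(evacuate) either way.
From O(evacuate) and premise 1, O(evacuate → timestamp_complaint), we obtain O(timestamp_complaint).
The contrapositive of premise 4 (O(obtain_consent → ¬timestamp_complaint)) is O(timestamp_complaint → ¬obtain_consent), and O(timestamp_complaint) is already established, so O(¬obtain_consent).
With premise 5, O(¬obtain_consent → ¬file_receipt), the K-axiom yields O(¬file_receipt).
The contrapositive of premise 9 (O(file_amendment → file_receipt)) is O(¬file_receipt → ¬file_amendment), and O(¬file_receipt) is already established, so O(¬file_amendment).
Premise 3 is O(don_mask → file_amendment); contrapositively O(¬file_amendment → ¬don_mask). Since O(¬file_amendment) holds, K gives O(¬don_mask).
Premises 6, 8 do not contribute to this derivation.
Hence ¬don_mask is obligatory.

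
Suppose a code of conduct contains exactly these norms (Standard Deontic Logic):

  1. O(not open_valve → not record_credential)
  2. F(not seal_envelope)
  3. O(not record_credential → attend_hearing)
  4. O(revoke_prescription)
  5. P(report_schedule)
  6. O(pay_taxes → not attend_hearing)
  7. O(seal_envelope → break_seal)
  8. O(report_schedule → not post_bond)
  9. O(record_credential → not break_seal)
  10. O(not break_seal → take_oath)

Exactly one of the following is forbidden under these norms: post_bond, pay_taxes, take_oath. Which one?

Premise 2 is F(not seal_envelope), i.e. O(seal_envelope).
With premise 7, O(seal_envelope → break_seal), the K-axiom yields O(break_seal).
Premise 9, O(record_credential → not break_seal), contraposes to O(break_seal → not record_credential); with O(break_seal) we get O(not record_credential).
With premise 3, O(not record_credential → attend_hearing), the K-axiom yields O(attend_hearing).
The contrapositive of premise 6 (O(pay_taxes → not attend_hearing)) is O(attend_hearing → not pay_taxes), and O(attend_hearing) is already established, so O(not pay_taxes).
So O(not pay_taxes) holds, i.e. pay_taxes is forbidden. None of the other listed options is forbidden under the premises.

pay_taxes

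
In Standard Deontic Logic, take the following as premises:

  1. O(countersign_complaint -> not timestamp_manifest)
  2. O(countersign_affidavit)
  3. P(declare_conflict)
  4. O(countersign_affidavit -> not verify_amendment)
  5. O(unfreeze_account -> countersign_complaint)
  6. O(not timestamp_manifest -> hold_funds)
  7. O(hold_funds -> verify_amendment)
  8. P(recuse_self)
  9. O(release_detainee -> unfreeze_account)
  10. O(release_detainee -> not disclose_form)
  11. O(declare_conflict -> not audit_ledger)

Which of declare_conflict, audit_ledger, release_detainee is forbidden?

Premise 2 states O(countersign_affidavit) outright.
Premise 4 is O(countersign_affidavit -> not verify_amendment); since O(countersign_affidavit), deontic closure gives O(not verify_amendment).
Premise 7, O(hold_funds -> verify_amendment), contraposes to O(not verify_amendment -> not hold_funds); with O(not verify_amendment) we get O(not hold_funds).
The contrapositive of premise 6 (O(not timestamp_manifest -> hold_funds)) is O(not hold_funds -> timestamp_manifest), and O(not hold_funds) is already established, so O(timestamp_manifest).
Premise 1 is O(countersign_complaint -> not timestamp_manifest); contrapositively O(timestamp_manifest -> not countersign_complaint). Since O(timestamp_manifest) holds, K gives O(not countersign_complaint).
The contrapositive of premise 5 (O(unfreeze_account -> countersign_complaint)) is O(not countersign_complaint -> not unfreeze_account), and O(not countersign_complaint) is already established, so O(not unfreeze_account).
Premise 9, O(release_detainee -> unfreeze_account), contraposes to O(not unfreeze_account -> not release_detainee); with O(not unfreeze_account) we get O(not release_detainee).
So O(not release_detainee) holds, i.e. release_detainee is forbidden. None of the other listed options is forbidden under the premises.

release_detainee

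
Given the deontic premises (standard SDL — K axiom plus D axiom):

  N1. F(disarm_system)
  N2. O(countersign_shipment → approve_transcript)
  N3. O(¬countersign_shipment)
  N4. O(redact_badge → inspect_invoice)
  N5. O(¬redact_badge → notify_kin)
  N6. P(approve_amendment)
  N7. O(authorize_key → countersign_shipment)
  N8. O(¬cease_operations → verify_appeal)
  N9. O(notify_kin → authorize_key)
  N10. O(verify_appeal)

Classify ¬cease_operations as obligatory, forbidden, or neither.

Neither

Premise 8 is O(¬cease_operations → verify_appeal); even if O(verify_appeal) held, inferring O(¬cease_operations) would be affirming the consequent — invalid.
No premise or chain of K-axiom applications forces O(¬cease_operations), and none forces O(cease_operations). So ¬cease_operations is neither obligatory nor forbidden under these norms.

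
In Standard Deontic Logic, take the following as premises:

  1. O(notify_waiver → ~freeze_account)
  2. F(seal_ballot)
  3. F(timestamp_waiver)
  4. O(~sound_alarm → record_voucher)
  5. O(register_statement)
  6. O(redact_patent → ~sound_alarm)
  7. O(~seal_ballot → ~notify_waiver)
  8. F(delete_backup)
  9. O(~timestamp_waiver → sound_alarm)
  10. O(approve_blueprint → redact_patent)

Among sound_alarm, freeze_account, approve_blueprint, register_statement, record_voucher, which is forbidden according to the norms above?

Premise 3 is F(timestamp_waiver), i.e. O(~timestamp_waiver).
With premise 9, O(~timestamp_waiver → sound_alarm), the K-axiom yields O(sound_alarm).
Premise 6 is O(redact_patent → ~sound_alarm); contrapositively O(sound_alarm → ~redact_patent). Since O(sound_alarm) holds, K gives O(~redact_patent).
Premise 10 is O(approve_blueprint → redact_patent); contrapositively O(~redact_patent → ~approve_blueprint). Since O(~redact_patent) holds, K gives O(~approve_blueprint).
So O(~approve_blueprint) holds, i.e. approve_blueprint is forbidden. None of the other listed options is forbidden under the premises.

approve_blueprint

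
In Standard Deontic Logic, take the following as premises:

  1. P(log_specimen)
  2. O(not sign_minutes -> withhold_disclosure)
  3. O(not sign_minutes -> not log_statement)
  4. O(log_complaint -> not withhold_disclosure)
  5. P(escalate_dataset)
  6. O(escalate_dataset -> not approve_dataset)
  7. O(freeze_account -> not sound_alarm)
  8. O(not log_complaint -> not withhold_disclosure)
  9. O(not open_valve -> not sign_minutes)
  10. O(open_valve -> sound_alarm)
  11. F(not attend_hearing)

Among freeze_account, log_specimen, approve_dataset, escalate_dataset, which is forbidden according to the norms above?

Premises 8 and 4 cover both cases: O(not log_complaint -> not withhold_disclosure) and O(log_complaint -> not withhold_disclosure). Since not log_complaint ∨ log_complaint is a tautology, O(not withhold_disclosure) follows.
The contrapositive of premise 2 (O(not sign_minutes -> withhold_disclosure)) is O(not withhold_disclosure -> sign_minutes), and O(not withhold_disclosure) is already established, so O(sign_minutes).
The contrapositive of premise 9 (O(not open_valve -> not sign_minutes)) is O(sign_minutes -> open_valve), and O(sign_minutes) is already established, so O(open_valve).
From O(open_valve) and premise 10, O(open_valve -> sound_alarm), we obtain O(sound_alarm).
Premise 7 is O(freeze_account -> not sound_alarm); contrapositively O(sound_alarm -> not freeze_account). Since O(sound_alarm) holds, K gives O(not freeze_account).
So O(not freeze_account) holds, i.e. freeze_account is forbidden. None of the other listed options is forbidden under the premises.

freeze_account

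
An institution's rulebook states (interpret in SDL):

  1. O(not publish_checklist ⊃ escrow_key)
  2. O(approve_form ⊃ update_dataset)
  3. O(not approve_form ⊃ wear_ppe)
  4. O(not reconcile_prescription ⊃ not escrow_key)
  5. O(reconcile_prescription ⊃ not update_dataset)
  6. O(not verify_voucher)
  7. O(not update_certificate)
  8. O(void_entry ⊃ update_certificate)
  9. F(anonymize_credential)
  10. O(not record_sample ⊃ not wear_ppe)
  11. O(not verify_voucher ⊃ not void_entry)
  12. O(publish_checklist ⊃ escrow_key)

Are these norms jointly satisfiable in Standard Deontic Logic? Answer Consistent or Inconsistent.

Premise 8 is O(void_entry ⊃ update_certificate), but O(void_entry) is not derivable from the premises, so it does not yield O(update_certificate).
So O(update_certificate) is not derivable, and the apparent clash with O(not update_certificate) does not arise.
A world satisfying every obligation exists (e.g. anonymize_credential=false, approve_form=false, escrow_key=true, publish_checklist=false, reconcile_prescription=true, record_sample=true, update_certificate=false, update_dataset=false, verify_voucher=false, void_entry=false, wear_ppe=true); no atom is both obligatory and forbidden, so the set is consistent.

Consistent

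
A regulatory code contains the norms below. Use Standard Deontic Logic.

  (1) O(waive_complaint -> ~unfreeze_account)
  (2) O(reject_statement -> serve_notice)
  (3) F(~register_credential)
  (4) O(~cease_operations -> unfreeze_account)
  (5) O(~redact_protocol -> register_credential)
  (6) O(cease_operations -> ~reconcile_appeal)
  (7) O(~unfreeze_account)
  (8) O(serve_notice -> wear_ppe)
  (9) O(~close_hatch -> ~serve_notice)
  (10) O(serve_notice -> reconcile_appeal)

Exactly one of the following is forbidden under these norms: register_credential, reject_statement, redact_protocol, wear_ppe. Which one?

From premise 7 we have O(~unfreeze_account).
Premise 4, O(~cease_operations -> unfreeze_account), contraposes to O(~unfreeze_account -> cease_operations); with O(~unfreeze_account) we get O(cease_operations).
From O(cease_operations) and premise 6, O(cease_operations -> ~reconcile_appeal), we obtain O(~reconcile_appeal).
Premise 10, O(serve_notice -> reconcile_appeal), contraposes to O(~reconcile_appeal -> ~serve_notice); with O(~reconcile_appeal) we get O(~serve_notice).
Premise 2, O(reject_statement -> serve_notice), contraposes to O(~serve_notice -> ~reject_statement); with O(~serve_notice) we get O(~reject_statement).
So O(~reject_statement) holds, i.e. reject_statement is forbidden. None of the other listed options is forbidden under the premises.

reject_statement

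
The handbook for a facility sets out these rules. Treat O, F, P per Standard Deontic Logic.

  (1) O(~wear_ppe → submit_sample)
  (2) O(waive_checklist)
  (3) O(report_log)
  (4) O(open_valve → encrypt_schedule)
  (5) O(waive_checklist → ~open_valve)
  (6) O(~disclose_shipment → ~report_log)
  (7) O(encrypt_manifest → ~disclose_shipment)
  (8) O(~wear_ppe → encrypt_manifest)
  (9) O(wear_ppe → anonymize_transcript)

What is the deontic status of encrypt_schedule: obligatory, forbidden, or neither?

Premise 4 is O(open_valve → encrypt_schedule), but O(open_valve) is not derivable from the premises, so it does not yield O(encrypt_schedule).
No premise or chain of K-axiom applications forces O(encrypt_schedule), and none forces O(~encrypt_schedule). So encrypt_schedule is neither obligatory nor forbidden under these norms.

Neither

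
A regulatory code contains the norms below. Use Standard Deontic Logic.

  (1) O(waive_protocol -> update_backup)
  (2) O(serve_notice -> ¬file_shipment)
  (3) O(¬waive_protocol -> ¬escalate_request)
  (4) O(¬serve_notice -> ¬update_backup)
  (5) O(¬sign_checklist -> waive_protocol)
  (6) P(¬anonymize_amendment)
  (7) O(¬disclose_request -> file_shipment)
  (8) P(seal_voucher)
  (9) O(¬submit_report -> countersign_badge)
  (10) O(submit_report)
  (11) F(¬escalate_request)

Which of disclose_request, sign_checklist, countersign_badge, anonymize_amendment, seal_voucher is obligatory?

Premise 11, F(¬escalate_request), is equivalent to O(escalate_request).
Premise 3 is O(¬waive_protocol -> ¬escalate_request); contrapositively O(escalate_request -> waive_protocol). Since O(escalate_request) holds, K gives O(waive_protocol).
With premise 1, O(waive_protocol -> update_backup), the K-axiom yields O(update_backup).
The contrapositive of premise 4 (O(¬serve_notice -> ¬update_backup)) is O(update_backup -> serve_notice), and O(update_backup) is already established, so O(serve_notice).
Applying K to premise 2 (O(serve_notice -> ¬file_shipment)) and O(serve_notice) yields O(¬file_shipment).
The contrapositive of premise 7 (O(¬disclose_request -> file_shipment)) is O(¬file_shipment -> disclose_request), and O(¬file_shipment) is already established, so O(disclose_request).
So O(disclose_request) holds — disclose_request is obligatory. None of the other listed options is made obligatory by any chain of premises.

disclose_request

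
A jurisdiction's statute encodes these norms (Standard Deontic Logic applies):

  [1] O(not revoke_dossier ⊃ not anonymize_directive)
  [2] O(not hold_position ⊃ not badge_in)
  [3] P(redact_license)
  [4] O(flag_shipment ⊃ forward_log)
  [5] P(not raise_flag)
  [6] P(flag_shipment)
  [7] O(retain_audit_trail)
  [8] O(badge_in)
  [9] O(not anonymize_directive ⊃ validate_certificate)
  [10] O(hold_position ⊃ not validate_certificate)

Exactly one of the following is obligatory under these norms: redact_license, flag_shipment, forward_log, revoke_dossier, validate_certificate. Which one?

revoke_dossier

Premise 8 gives O(badge_in).
Premise 2, O(not hold_position ⊃ not badge_in), contraposes to O(badge_in ⊃ hold_position); with O(badge_in) we get O(hold_position).
Premise 10 is O(hold_position ⊃ not validate_certificate); since O(hold_position), deontic closure gives O(not validate_certificate).
Premise 9, O(not anonymize_directive ⊃ validate_certificate), contraposes to O(not validate_certificate ⊃ anonymize_directive); with O(not validate_certificate) we get O(anonymize_directive).
Premise 1, O(not revoke_dossier ⊃ not anonymize_directive), contraposes to O(anonymize_directive ⊃ revoke_dossier); with O(anonymize_directive) we get O(revoke_dossier).
So O(revoke_dossier) holds — revoke_dossier is obligatory. None of the other listed options is made obligatory by any chain of premises.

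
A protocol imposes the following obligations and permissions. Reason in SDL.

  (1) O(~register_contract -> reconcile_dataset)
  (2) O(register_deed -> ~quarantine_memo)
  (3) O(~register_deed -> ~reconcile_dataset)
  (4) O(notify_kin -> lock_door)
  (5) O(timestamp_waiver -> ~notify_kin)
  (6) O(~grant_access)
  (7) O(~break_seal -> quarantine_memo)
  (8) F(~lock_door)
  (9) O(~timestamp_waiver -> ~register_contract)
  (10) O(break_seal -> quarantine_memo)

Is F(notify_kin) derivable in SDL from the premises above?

Yes

Premises 10 and 7 are O(break_seal -> quarantine_memo) and O(~break_seal -> quarantine_memo); every ideal world satisfies break_seal or ~break_seal, so in either case quarantine_memo holds — hence O(quarantine_memo).
The contrapositive of premise 2 (O(register_deed -> ~quarantine_memo)) is O(quarantine_memo -> ~register_deed), and O(quarantine_memo) is already established, so O(~register_deed).
With premise 3, O(~register_deed -> ~reconcile_dataset), the K-axiom yields O(~reconcile_dataset).
The contrapositive of premise 1 (O(~register_contract -> reconcile_dataset)) is O(~reconcile_dataset -> register_contract), and O(~reconcile_dataset) is already established, so O(register_contract).
Premise 9, O(~timestamp_waiver -> ~register_contract), contraposes to O(register_contract -> timestamp_waiver); with O(register_contract) we get O(timestamp_waiver).
Applying K to premise 5 (O(timestamp_waiver -> ~notify_kin)) and O(timestamp_waiver) yields O(~notify_kin).
Premises 4, 6, 8 do not contribute to this derivation.
So O(~notify_kin) holds, i.e. F(notify_kin). The claim follows.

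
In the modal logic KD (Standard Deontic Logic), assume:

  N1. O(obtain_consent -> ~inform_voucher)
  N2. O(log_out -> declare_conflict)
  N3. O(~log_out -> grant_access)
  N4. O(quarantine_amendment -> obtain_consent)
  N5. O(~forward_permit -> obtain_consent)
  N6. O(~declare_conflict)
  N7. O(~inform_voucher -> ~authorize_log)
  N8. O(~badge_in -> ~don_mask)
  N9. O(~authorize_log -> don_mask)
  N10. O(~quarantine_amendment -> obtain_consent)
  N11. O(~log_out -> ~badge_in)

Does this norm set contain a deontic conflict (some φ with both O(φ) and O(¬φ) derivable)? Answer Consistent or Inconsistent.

Inconsistent

By case analysis on ~quarantine_amendment: premise 10 gives O(~quarantine_amendment -> obtain_consent) and premise 4 gives O(quarantine_amendment -> obtain_consent), so O(obtain_consent) either way.
Applying K to premise 1 (O(obtain_consent -> ~inform_voucher)) and O(obtain_consent) yields O(~inform_voucher).
Premise 7 is O(~inform_voucher -> ~authorize_log); since O(~inform_voucher), deontic closure gives O(~authorize_log).
Premise 9 is O(~authorize_log -> don_mask); since O(~authorize_log), deontic closure gives O(don_mask).
Premise 8, O(~badge_in -> ~don_mask), contraposes to O(don_mask -> badge_in); with O(don_mask) we get O(badge_in).
Premise 11 is O(~log_out -> ~badge_in); contrapositively O(badge_in -> log_out). Since O(badge_in) holds, K gives O(log_out).
Premise 2 is O(log_out -> declare_conflict); since O(log_out), deontic closure gives O(declare_conflict).
Yet premise 6 states O(~declare_conflict).
We now have both O(declare_conflict) and O(~declare_conflict) — declare_conflict is simultaneously obligatory and forbidden, violating the D-axiom.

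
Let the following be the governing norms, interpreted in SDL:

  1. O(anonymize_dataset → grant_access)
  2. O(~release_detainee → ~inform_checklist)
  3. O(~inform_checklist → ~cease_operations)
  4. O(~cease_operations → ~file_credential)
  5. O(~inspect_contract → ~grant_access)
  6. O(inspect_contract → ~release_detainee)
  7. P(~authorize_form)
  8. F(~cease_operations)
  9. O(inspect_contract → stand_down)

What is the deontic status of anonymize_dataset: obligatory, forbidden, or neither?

Premise 8, F(~cease_operations), is equivalent to O(cease_operations).
Premise 3, O(~inform_checklist → ~cease_operations), contraposes to O(cease_operations → inform_checklist); with O(cease_operations) we get O(inform_checklist).
Premise 2 is O(~release_detainee → ~inform_checklist); contrapositively O(inform_checklist → release_detainee). Since O(inform_checklist) holds, K gives O(release_detainee).
Premise 6, O(inspect_contract → ~release_detainee), contraposes to O(release_detainee → ~inspect_contract); with O(release_detainee) we get O(~inspect_contract).
Applying K to premise 5 (O(~inspect_contract → ~grant_access)) and O(~inspect_contract) yields O(~grant_access).
The contrapositive of premise 1 (O(anonymize_dataset → grant_access)) is O(~grant_access → ~anonymize_dataset), and O(~grant_access) is already established, so O(~anonymize_dataset).
Premises 4, 7, 9 do not contribute to this derivation.
Thus O(~anonymize_dataset), which is F(anonymize_dataset): anonymize_dataset is forbidden.

Forbidden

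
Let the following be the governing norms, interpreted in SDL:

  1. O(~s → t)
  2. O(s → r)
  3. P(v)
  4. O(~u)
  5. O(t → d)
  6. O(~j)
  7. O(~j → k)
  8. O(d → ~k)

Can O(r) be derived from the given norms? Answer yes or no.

Yes

Premise 6 gives O(~j).
With premise 7, O(~j → k), the K-axiom yields O(k).
Premise 8, O(d → ~k), contraposes to O(k → ~d); with O(k) we get O(~d).
The contrapositive of premise 5 (O(t → d)) is O(~d → ~t), and O(~d) is already established, so O(~t).
Premise 1, O(~s → t), contraposes to O(~t → s); with O(~t) we get O(s).
With premise 2, O(s → r), the K-axiom yields O(r).
Premises 3, 4 do not contribute to this derivation.
So O(r) follows.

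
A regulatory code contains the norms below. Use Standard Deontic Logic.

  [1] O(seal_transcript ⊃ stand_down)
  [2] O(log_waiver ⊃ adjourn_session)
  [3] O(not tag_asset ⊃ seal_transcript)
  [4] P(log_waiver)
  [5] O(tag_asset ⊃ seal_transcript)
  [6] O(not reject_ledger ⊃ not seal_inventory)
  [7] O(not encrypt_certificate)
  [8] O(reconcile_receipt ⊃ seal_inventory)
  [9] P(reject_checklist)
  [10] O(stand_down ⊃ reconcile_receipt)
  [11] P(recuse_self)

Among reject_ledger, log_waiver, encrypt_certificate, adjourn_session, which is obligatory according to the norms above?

Premises 3 and 5 are O(not tag_asset ⊃ seal_transcript) and O(tag_asset ⊃ seal_transcript); every ideal world satisfies not tag_asset or tag_asset, so in either case seal_transcript holds — hence O(seal_transcript).
From O(seal_transcript) and premise 1, O(seal_transcript ⊃ stand_down), we obtain O(stand_down).
With premise 10, O(stand_down ⊃ reconcile_receipt), the K-axiom yields O(reconcile_receipt).
From O(reconcile_receipt) and premise 8, O(reconcile_receipt ⊃ seal_inventory), we obtain O(seal_inventory).
Premise 6, O(not reject_ledger ⊃ not seal_inventory), contraposes to O(seal_inventory ⊃ reject_ledger); with O(seal_inventory) we get O(reject_ledger).
So O(reject_ledger) holds — reject_ledger is obligatory. None of the other listed options is made obligatory by any chain of premises.

reject_ledger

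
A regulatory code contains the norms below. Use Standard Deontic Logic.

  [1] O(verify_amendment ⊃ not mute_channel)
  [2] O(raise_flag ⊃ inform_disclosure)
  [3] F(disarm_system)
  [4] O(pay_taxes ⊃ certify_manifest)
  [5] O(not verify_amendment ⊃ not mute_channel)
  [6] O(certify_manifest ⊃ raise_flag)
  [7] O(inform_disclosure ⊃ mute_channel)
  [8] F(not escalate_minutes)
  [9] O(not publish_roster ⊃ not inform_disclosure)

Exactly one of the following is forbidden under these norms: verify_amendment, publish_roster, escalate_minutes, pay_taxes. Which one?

pay_taxes

Premises 1 and 5 are O(verify_amendment ⊃ not mute_channel) and O(not verify_amendment ⊃ not mute_channel); every ideal world satisfies verify_amendment or not verify_amendment, so in either case not mute_channel holds — hence O(not mute_channel).
Premise 7 is O(inform_disclosure ⊃ mute_channel); contrapositively O(not mute_channel ⊃ not inform_disclosure). Since O(not mute_channel) holds, K gives O(not inform_disclosure).
Premise 2 is O(raise_flag ⊃ inform_disclosure); contrapositively O(not inform_disclosure ⊃ not raise_flag). Since O(not inform_disclosure) holds, K gives O(not raise_flag).
Premise 6 is O(certify_manifest ⊃ raise_flag); contrapositively O(not raise_flag ⊃ not certify_manifest). Since O(not raise_flag) holds, K gives O(not certify_manifest).
Premise 4 is O(pay_taxes ⊃ certify_manifest); contrapositively O(not certify_manifest ⊃ not pay_taxes). Since O(not certify_manifest) holds, K gives O(not pay_taxes).
So O(not pay_taxes) holds, i.e. pay_taxes is forbidden. None of the other listed options is forbidden under the premises.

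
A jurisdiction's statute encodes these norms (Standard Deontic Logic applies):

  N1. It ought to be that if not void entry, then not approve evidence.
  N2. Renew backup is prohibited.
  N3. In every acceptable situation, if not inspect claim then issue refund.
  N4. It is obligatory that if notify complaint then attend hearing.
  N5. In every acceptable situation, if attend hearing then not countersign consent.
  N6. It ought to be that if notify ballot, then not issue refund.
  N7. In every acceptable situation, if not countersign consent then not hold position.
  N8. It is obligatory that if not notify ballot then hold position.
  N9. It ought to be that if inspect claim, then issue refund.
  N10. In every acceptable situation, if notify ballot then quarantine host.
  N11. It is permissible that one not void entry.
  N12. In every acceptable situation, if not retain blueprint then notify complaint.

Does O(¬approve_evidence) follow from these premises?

Premise 1 is O(¬void_entry → ¬approve_evidence), but O(¬void_entry) is not derivable from the premises (the permission P(¬void_entry) asserts only ¬O(void_entry), not O(¬void_entry)), so it does not yield O(¬approve_evidence).
No other premise forces O(¬approve_evidence). An ideal world satisfying every premise can still have ¬approve_evidence false, so O(¬approve_evidence) is not derivable.

No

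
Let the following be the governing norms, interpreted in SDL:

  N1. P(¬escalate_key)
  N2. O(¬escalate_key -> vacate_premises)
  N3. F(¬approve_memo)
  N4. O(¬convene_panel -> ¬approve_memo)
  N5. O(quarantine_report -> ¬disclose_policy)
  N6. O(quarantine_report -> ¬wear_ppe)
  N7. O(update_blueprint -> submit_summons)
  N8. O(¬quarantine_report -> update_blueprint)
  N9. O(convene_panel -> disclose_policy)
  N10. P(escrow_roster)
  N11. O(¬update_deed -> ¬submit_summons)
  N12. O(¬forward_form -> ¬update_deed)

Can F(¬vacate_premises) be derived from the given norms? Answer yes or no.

Premise 2 is O(¬escalate_key -> vacate_premises), but O(¬escalate_key) is not derivable from the premises (the permission P(¬escalate_key) asserts only ¬O(escalate_key), not O(¬escalate_key)), so it does not yield O(vacate_premises).
No other premise forces O(vacate_premises). An ideal world satisfying every premise can still have ¬vacate_premises true, so F(¬vacate_premises) is not derivable.

No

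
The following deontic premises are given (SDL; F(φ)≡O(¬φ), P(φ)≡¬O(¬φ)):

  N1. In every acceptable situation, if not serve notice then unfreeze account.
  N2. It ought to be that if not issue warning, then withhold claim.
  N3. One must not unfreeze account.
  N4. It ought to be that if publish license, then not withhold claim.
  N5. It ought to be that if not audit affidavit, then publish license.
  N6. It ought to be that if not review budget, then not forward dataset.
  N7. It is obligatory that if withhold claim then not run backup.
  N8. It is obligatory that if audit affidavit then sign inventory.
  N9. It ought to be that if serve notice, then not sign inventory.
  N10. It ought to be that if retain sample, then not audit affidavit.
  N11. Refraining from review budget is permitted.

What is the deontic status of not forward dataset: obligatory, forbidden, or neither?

Premise 6 is O(¬review_budget → ¬forward_dataset), but O(¬review_budget) is not derivable from the premises (the permission P(¬review_budget) asserts only ¬O(review_budget), not O(¬review_budget)), so it does not yield O(¬forward_dataset).
No premise or chain of K-axiom applications forces O(¬forward_dataset), and none forces O(forward_dataset). So ¬forward_dataset is neither obligatory nor forbidden under these norms.

Neither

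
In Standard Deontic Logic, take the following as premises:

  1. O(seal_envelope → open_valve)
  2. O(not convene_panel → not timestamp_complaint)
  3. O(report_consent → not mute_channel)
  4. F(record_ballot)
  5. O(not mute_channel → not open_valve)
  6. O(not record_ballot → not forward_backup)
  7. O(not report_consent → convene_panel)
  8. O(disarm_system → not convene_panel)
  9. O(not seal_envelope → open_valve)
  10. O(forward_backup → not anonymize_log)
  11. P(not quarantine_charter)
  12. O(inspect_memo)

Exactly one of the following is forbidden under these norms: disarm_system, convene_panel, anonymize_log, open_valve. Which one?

disarm_system

By case analysis on not seal_envelope: premise 9 gives O(not seal_envelope → open_valve) and premise 1 gives O(seal_envelope → open_valve), so O(open_valve) either way.
Premise 5 is O(not mute_channel → not open_valve); contrapositively O(open_valve → mute_channel). Since O(open_valve) holds, K gives O(mute_channel).
Premise 3 is O(report_consent → not mute_channel); contrapositively O(mute_channel → not report_consent). Since O(mute_channel) holds, K gives O(not report_consent).
From O(not report_consent) and premise 7, O(not report_consent → convene_panel), we obtain O(convene_panel).
The contrapositive of premise 8 (O(disarm_system → not convene_panel)) is O(convene_panel → not disarm_system), and O(convene_panel) is already established, so O(not disarm_system).
So O(not disarm_system) holds, i.e. disarm_system is forbidden. None of the other listed options is forbidden under the premises.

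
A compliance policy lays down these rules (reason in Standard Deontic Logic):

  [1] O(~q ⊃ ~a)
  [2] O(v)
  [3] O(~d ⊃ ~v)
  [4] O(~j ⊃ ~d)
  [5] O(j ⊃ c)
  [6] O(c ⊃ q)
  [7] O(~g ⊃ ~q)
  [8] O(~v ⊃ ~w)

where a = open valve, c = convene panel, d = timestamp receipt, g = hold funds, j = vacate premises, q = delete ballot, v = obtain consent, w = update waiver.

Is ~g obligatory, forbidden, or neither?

Forbidden

Premise 2 gives O(v).
The contrapositive of premise 3 (O(~d ⊃ ~v)) is O(v ⊃ d), and O(v) is already established, so O(d).
The contrapositive of premise 4 (O(~j ⊃ ~d)) is O(d ⊃ j), and O(d) is already established, so O(j).
With premise 5, O(j ⊃ c), the K-axiom yields O(c).
From O(c) and premise 6, O(c ⊃ q), we obtain O(q).
Premise 7 is O(~g ⊃ ~q); contrapositively O(q ⊃ g). Since O(q) holds, K gives O(g).
Premises 1, 8 do not contribute to this derivation.
Thus O(g), which is F(~g): ~g is forbidden.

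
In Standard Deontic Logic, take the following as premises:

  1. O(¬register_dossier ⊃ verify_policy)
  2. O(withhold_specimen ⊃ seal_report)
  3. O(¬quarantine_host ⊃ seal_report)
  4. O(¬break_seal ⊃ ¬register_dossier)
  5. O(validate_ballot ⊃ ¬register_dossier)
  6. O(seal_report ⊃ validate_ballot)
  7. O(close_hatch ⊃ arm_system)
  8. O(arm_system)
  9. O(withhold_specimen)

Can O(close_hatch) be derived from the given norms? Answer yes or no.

No

Premise 7 is O(close_hatch ⊃ arm_system); even if O(arm_system) held, inferring O(close_hatch) would be affirming the consequent — invalid.
No other premise forces O(close_hatch). An ideal world satisfying every premise can still have close_hatch false, so O(close_hatch) is not derivable.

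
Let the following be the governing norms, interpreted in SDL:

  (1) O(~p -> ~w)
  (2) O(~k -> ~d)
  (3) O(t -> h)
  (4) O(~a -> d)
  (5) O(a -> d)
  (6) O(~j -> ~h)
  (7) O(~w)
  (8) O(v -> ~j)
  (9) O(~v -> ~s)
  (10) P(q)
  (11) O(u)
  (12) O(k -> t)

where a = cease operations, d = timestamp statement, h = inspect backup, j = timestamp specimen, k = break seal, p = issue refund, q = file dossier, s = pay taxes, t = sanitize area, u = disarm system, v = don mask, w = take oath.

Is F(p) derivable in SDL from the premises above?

Premise 1 is O(~p -> ~w); even if O(~w) held, inferring O(~p) would be affirming the consequent — invalid.
No other premise forces O(~p). An ideal world satisfying every premise can still have p true, so F(p) is not derivable.

No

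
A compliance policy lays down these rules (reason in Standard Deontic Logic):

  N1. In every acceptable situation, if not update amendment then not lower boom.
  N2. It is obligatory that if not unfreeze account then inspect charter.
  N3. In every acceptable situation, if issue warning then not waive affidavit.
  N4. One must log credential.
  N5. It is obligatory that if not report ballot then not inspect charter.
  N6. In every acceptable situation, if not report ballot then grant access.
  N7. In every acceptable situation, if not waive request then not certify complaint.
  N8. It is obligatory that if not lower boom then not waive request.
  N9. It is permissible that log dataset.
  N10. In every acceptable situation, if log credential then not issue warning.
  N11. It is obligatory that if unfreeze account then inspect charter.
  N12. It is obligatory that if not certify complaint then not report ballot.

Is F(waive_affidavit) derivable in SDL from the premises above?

Premise 3 is O(issue_warning → ¬waive_affidavit), but O(issue_warning) is not derivable from the premises, so it does not yield O(¬waive_affidavit).
No other premise forces O(¬waive_affidavit). An ideal world satisfying every premise can still have waive_affidavit true, so F(waive_affidavit) is not derivable.

No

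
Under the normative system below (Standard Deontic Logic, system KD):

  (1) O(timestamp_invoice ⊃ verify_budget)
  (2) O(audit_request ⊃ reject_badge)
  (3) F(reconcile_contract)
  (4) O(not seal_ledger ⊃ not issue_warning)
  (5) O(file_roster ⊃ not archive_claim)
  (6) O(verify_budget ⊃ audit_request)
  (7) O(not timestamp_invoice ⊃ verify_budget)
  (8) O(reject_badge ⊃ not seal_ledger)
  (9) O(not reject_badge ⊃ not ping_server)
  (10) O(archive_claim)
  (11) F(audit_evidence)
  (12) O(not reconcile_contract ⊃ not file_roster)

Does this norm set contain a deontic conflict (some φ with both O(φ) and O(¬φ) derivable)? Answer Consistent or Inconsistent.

Consistent

Premise 5 is O(file_roster ⊃ not archive_claim), but O(file_roster) is not derivable from the premises, so it does not yield O(not archive_claim).
So O(not archive_claim) is not derivable, and the apparent clash with O(archive_claim) does not arise.
A world satisfying every obligation exists (e.g. archive_claim=true, audit_evidence=false, audit_request=true, file_roster=false, issue_warning=false, ping_server=false, reconcile_contract=false, reject_badge=true, seal_ledger=false, timestamp_invoice=false, verify_budget=true); no atom is both obligatory and forbidden, so the set is consistent.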